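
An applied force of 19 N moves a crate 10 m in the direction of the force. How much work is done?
W = F·d = (19)(10) = 190.0 J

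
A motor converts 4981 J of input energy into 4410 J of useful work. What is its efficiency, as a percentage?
η = W_out/W_in = 4410/4981 = 88.54%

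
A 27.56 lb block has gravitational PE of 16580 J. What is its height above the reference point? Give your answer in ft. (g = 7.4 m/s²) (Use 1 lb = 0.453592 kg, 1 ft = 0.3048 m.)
Convert to SI: m = 12.501 kg, PE = 16580.0 J
h = PE/(mg) = 16580.0/(12.501·7.4) = 179.229 m = 588.0 ft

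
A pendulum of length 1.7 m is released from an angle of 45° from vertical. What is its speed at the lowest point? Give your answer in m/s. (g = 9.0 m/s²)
h = L(1 − cosθ) = 1.7(1 − cos45°) = 0.497918 m
v = √(2gh) = √(2·9.0·0.497918) = 2.994 m/s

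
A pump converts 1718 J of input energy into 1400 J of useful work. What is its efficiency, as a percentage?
η = W_out/W_in = 1400/1718 = 81.49%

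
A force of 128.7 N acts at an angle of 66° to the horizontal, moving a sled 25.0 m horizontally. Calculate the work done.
W = F·d·cosθ = (128.7)(25.0)cos(66°) = 1309 J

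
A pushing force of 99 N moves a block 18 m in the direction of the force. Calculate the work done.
W = F·d = (99)(18) = 1782 J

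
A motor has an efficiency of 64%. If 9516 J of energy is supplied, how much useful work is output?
W_out = η·W_in = 0.64·9516 = 6090.24 J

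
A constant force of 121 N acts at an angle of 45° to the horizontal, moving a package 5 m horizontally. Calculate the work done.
W = F·d·cosθ = (121)(5)cos(45°) = 427.8 J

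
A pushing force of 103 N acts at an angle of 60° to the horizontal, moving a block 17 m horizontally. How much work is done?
W = F·d·cosθ = (103)(17)cos(60°) = 875.5 J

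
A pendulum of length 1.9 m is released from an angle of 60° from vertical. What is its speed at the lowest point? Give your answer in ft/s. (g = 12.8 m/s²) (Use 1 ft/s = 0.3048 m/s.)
h = L(1 − cosθ) = 1.9(1 − cos60°) = 0.95 m
v = √(2gh) = √(2·12.8·0.95) = 4.93153 m/s = 16.18 ft/s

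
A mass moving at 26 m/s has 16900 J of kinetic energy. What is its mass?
m = 2·KE/v² = 2·16900/(26)² = 50.0 kg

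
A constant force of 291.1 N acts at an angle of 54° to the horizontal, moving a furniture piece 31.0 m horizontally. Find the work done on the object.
W = F·d·cosθ = (291.1)(31.0)cos(54°) = 5304 J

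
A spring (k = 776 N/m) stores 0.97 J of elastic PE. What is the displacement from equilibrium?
x = √(2·PE/k) = √(2·0.97/776) = 0.05 m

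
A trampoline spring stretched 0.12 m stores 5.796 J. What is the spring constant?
k = 2·PE/x² = 2·5.796/(0.12)² = 805.0 N/m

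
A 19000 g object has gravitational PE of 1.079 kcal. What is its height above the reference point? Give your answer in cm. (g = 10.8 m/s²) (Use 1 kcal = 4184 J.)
Convert to SI: m = 19.0 kg, PE = 4514.54 J
h = PE/(mg) = 4514.54/(19.0·10.8) = 22.0007 m = 2200 cm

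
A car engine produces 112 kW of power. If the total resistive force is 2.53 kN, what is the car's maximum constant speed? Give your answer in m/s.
Convert to SI: F = 2530.0 N
P = Fv ⇒ v = P/F = 112000 W/2530.0 N = 44.27 m/s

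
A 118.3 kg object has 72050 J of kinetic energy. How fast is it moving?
v = √(2·KE/m) = √(2·72050/118.3) = 34.9 m/s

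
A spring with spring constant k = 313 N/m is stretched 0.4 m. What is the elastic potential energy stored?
PE = ½kx² = ½(313)(0.4)² = 25.04 J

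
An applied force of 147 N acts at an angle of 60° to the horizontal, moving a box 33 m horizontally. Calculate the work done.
W = F·d·cosθ = (147)(33)cos(60°) = 2426 J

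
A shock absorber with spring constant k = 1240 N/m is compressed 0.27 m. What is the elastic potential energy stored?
PE = ½kx² = ½(1240)(0.27)² = 45.2 J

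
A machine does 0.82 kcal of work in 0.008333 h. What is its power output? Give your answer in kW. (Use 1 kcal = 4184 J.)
Convert to SI: W = 3430.88 J, t = 29.9988 s
P = W/t = 3430.88/29.9988 = 114.367 W = 0.1144 kW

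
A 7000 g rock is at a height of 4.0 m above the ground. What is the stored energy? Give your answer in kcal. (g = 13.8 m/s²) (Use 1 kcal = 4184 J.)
Convert to SI: m = 7.0 kg, h = 4.0 m
PE = mgh = (7.0)(13.8)(4.0) = 386.4 J = 0.09235 kcal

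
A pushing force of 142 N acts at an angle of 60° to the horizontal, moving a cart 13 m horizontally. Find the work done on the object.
W = F·d·cosθ = (142)(13)cos(60°) = 923.0 J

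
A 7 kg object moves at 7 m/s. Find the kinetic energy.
KE = ½mv² = ½(7)(7)² = 171.5 J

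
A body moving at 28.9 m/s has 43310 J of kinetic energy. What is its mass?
m = 2·KE/v² = 2·43310/(28.9)² = 103.7 kg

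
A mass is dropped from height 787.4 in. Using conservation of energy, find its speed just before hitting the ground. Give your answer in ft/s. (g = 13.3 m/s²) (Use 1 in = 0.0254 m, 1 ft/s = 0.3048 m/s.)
Convert to SI: h = 20.0 m
mgh = ½mv² ⇒ v = √(2gh) = √(2·13.3·20.0) = 23.0651 m/s = 75.67 ft/s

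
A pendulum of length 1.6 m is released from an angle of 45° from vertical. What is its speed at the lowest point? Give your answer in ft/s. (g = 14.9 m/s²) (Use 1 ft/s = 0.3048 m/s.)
h = L(1 − cosθ) = 1.6(1 − cos45°) = 0.468629 m
v = √(2gh) = √(2·14.9·0.468629) = 3.737 m/s = 12.26 ft/s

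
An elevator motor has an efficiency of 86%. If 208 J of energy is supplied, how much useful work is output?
W_out = η·W_in = 0.86·208 = 178.88 J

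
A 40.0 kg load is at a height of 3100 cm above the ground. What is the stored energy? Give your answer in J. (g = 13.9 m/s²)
Convert to SI: m = 40.0 kg, h = 31.0 m
PE = mgh = (40.0)(13.9)(31.0) = 17240 J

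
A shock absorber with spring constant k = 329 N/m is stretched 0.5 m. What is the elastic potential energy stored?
PE = ½kx² = ½(329)(0.5)² = 41.13 J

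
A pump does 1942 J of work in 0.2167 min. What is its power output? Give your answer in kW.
Convert to SI: W = 1942.0 J, t = 13.002 s
P = W/t = 1942.0/13.002 = 149.362 W = 0.1494 kW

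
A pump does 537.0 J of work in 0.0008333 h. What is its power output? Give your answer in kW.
Convert to SI: W = 537.0 J, t = 2.99988 s
P = W/t = 537.0/2.99988 = 179.007 W = 0.179 kW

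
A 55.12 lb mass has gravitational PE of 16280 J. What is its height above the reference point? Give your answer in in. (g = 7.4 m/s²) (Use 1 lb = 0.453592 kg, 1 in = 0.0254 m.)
Convert to SI: m = 25.002 kg, PE = 16280.0 J
h = PE/(mg) = 16280.0/(25.002·7.4) = 87.993 m = 3464 in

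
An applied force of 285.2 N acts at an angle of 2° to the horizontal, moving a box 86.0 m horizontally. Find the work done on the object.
W = F·d·cosθ = (285.2)(86.0)cos(2°) = 24510 J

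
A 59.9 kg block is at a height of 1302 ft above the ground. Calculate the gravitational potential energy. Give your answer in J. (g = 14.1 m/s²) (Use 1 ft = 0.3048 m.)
Convert to SI: m = 59.9 kg, h = 396.85 m
PE = mgh = (59.9)(14.1)(396.85) = 335200 J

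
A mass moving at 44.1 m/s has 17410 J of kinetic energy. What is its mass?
m = 2·KE/v² = 2·17410/(44.1)² = 17.9 kg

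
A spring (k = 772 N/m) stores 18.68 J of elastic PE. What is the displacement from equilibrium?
x = √(2·PE/k) = √(2·18.68/772) = 0.22 m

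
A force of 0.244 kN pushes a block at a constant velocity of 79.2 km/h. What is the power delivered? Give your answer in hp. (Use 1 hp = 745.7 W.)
Convert to SI: F = 244.0 N, v = 22.0 m/s
P = Fv = (244.0)(22.0) = 5368.0 W = 7.199 hp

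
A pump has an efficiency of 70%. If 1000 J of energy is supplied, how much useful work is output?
W_out = η·W_in = 0.7·1000 = 700.0 J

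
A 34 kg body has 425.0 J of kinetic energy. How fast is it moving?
v = √(2·KE/m) = √(2·425.0/34) = 5.0 m/s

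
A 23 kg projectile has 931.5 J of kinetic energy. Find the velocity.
v = √(2·KE/m) = √(2·931.5/23) = 9.0 m/s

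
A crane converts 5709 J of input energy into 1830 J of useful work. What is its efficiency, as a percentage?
η = W_out/W_in = 1830/5709 = 32.05%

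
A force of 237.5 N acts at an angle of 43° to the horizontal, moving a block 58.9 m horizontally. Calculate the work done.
W = F·d·cosθ = (237.5)(58.9)cos(43°) = 10230 J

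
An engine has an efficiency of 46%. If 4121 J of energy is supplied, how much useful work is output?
W_out = η·W_in = 0.46·4121 = 1895.66 J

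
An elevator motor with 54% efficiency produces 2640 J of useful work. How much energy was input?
W_in = W_out/η = 2640/0.54 = 4889 J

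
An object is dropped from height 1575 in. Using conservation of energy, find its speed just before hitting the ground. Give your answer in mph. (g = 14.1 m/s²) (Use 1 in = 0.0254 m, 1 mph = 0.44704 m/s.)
Convert to SI: h = 40.005 m
mgh = ½mv² ⇒ v = √(2gh) = √(2·14.1·40.005) = 33.5878 m/s = 75.13 mph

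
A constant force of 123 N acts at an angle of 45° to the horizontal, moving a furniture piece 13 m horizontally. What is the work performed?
W = F·d·cosθ = (123)(13)cos(45°) = 1131 J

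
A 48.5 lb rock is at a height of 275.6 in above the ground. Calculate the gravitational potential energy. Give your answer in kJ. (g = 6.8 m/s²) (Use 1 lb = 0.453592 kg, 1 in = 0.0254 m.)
Convert to SI: m = 21.9992 kg, h = 7.00024 m
PE = mgh = (21.9992)(6.8)(7.00024) = 1047.2 J = 1.047 kJ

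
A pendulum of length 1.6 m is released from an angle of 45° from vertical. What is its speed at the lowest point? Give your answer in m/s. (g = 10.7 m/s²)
h = L(1 − cosθ) = 1.6(1 − cos45°) = 0.468629 m
v = √(2gh) = √(2·10.7·0.468629) = 3.167 m/s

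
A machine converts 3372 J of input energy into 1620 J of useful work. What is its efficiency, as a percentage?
η = W_out/W_in = 1620/3372 = 48.04%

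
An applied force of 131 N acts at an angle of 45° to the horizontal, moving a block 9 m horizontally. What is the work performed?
W = F·d·cosθ = (131)(9)cos(45°) = 833.7 J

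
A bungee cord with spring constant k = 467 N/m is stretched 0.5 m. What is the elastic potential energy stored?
PE = ½kx² = ½(467)(0.5)² = 58.38 J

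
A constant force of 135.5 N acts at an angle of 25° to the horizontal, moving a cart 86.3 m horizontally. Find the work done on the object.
W = F·d·cosθ = (135.5)(86.3)cos(25°) = 10600 J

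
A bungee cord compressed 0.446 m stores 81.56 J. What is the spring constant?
k = 2·PE/x² = 2·81.56/(0.446)² = 820.0 N/m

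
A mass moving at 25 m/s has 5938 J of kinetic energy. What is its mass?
m = 2·KE/v² = 2·5938/(25)² = 19.0 kg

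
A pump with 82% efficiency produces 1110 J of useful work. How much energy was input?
W_in = W_out/η = 1110/0.82 = 1354 J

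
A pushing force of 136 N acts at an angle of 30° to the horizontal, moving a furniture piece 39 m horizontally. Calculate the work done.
W = F·d·cosθ = (136)(39)cos(30°) = 4593 J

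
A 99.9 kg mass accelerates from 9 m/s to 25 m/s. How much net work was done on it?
W = ΔKE = ½m(v₂² − v₁²) = ½(99.9)(25² − 9²) = 27172.8 J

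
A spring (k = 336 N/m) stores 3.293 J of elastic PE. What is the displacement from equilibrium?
x = √(2·PE/k) = √(2·3.293/336) = 0.14 m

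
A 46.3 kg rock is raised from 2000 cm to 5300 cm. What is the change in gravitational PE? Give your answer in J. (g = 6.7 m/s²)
Convert to SI: m = 46.3 kg, Δh = 33.0 m
ΔPE = mgΔh = (46.3)(6.7)(33.0) = 10240 J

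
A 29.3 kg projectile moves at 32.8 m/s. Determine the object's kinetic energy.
KE = ½mv² = ½(29.3)(32.8)² = 15760 J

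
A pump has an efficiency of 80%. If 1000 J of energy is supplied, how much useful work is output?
W_out = η·W_in = 0.8·1000 = 800.0 J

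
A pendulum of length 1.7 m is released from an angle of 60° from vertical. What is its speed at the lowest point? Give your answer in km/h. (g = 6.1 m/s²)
h = L(1 − cosθ) = 1.7(1 − cos60°) = 0.85 m
v = √(2gh) = √(2·6.1·0.85) = 3.22025 m/s = 11.59 km/h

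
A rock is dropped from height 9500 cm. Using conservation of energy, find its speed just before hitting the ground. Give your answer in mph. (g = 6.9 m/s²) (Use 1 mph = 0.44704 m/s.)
Convert to SI: h = 95.0 m
mgh = ½mv² ⇒ v = √(2gh) = √(2·6.9·95.0) = 36.2077 m/s = 80.99 mph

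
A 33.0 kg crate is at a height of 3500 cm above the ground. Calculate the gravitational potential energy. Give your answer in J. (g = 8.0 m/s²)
Convert to SI: m = 33.0 kg, h = 35.0 m
PE = mgh = (33.0)(8.0)(35.0) = 9240 J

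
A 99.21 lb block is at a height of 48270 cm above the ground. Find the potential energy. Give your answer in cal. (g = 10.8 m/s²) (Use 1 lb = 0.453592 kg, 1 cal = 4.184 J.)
Convert to SI: m = 45.0009 kg, h = 482.7 m
PE = mgh = (45.0009)(10.8)(482.7) = 234597 J = 56070 cal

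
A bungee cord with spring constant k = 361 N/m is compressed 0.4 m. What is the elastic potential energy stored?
PE = ½kx² = ½(361)(0.4)² = 28.88 J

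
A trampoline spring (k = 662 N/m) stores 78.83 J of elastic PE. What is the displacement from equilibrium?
x = √(2·PE/k) = √(2·78.83/662) = 0.488 m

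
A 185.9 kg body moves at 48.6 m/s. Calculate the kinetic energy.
KE = ½mv² = ½(185.9)(48.6)² = 219500 J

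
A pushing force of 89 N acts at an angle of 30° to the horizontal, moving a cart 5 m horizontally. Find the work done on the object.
W = F·d·cosθ = (89)(5)cos(30°) = 385.4 J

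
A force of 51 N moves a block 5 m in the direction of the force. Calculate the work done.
W = F·d = (51)(5) = 255.0 J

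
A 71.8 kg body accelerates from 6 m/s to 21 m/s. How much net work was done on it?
W = ΔKE = ½m(v₂² − v₁²) = ½(71.8)(21² − 6²) = 14539.5 J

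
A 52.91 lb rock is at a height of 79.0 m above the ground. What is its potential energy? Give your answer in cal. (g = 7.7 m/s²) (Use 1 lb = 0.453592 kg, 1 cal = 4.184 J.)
Convert to SI: m = 23.9996 kg, h = 79.0 m
PE = mgh = (23.9996)(7.7)(79.0) = 14598.9 J = 3489 cal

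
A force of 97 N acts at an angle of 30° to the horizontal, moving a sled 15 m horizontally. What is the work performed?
W = F·d·cosθ = (97)(15)cos(30°) = 1260 J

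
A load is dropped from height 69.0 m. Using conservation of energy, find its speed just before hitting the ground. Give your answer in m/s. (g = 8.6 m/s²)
mgh = ½mv² ⇒ v = √(2gh) = √(2·8.6·69.0) = 34.45 m/s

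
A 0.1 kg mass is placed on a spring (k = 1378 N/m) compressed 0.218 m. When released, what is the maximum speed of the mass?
½kx² = ½mv² ⇒ v = x√(k/m) = (0.218)√(1378/0.1) = 25.59 m/s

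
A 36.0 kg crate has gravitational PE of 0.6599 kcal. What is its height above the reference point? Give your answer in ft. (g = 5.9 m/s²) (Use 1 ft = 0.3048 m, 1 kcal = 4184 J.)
Convert to SI: m = 36.0 kg, PE = 2761.02 J
h = PE/(mg) = 2761.02/(36.0·5.9) = 12.9992 m = 42.65 ft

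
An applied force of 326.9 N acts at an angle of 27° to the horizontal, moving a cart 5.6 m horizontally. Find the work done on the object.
W = F·d·cosθ = (326.9)(5.6)cos(27°) = 1631 J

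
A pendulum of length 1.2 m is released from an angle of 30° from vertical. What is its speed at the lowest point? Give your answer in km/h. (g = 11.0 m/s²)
h = L(1 − cosθ) = 1.2(1 − cos30°) = 0.16077 m
v = √(2gh) = √(2·11.0·0.16077) = 1.88067 m/s = 6.77 km/h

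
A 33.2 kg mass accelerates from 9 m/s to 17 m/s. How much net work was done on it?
W = ΔKE = ½m(v₂² − v₁²) = ½(33.2)(17² − 9²) = 3452.8 J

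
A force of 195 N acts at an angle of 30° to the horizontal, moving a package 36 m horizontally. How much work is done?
W = F·d·cosθ = (195)(36)cos(30°) = 6079 J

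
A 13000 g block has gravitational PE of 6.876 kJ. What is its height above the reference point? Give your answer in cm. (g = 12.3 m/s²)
Convert to SI: m = 13.0 kg, PE = 6876.0 J
h = PE/(mg) = 6876.0/(13.0·12.3) = 43.0019 m = 4300 cm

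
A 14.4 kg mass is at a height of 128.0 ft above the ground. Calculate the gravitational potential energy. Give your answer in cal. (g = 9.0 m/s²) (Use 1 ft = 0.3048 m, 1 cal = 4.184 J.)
Convert to SI: m = 14.4 kg, h = 39.0144 m
PE = mgh = (14.4)(9.0)(39.0144) = 5056.27 J = 1208 cal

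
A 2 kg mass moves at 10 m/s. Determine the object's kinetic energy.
KE = ½mv² = ½(2)(10)² = 100.0 J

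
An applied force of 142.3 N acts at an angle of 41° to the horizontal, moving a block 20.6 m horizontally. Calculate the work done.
W = F·d·cosθ = (142.3)(20.6)cos(41°) = 2212 J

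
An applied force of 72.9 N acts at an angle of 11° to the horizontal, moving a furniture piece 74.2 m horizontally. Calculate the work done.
W = F·d·cosθ = (72.9)(74.2)cos(11°) = 5310 J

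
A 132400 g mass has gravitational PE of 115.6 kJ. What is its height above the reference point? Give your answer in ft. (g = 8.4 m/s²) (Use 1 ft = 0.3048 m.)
Convert to SI: m = 132.4 kg, PE = 115600 J
h = PE/(mg) = 115600/(132.4·8.4) = 103.942 m = 341.0 ft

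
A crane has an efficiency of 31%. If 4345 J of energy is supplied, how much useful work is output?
W_out = η·W_in = 0.31·4345 = 1346.95 J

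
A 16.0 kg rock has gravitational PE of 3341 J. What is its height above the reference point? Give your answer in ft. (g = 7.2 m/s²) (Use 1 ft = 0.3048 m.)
h = PE/(mg) = 3341.0/(16.0·7.2) = 29.0017 m = 95.15 ft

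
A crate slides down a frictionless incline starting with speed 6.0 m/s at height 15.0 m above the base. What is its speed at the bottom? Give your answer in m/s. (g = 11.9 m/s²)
½mv₀² + mgh = ½mv² ⇒ v = √(v₀² + 2gh) = √(6.0² + 2·11.9·15.0) = 19.82 m/s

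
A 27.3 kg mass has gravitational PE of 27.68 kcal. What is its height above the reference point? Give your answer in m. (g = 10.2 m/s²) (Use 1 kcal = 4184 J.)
Convert to SI: m = 27.3 kg, PE = 115813 J
h = PE/(mg) = 115813/(27.3·10.2) = 415.9 m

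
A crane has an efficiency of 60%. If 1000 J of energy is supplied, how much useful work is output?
W_out = η·W_in = 0.6·1000 = 600.0 J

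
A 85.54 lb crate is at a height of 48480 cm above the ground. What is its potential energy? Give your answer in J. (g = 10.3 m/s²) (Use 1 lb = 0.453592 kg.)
Convert to SI: m = 38.8003 kg, h = 484.8 m
PE = mgh = (38.8003)(10.3)(484.8) = 193700 J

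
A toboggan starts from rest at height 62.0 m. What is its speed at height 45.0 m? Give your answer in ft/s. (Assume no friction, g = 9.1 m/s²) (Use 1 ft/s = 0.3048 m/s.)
mgh₁ = mgh₂ + ½mv² ⇒ v = √(2g(h₁−h₂)) = √(2·9.1·17.0) = 17.5898 m/s = 57.71 ft/s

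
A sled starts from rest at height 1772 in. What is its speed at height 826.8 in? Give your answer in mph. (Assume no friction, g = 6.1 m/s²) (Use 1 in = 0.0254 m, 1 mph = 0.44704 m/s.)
Convert to SI: h₁−h₂ = 24.0081 m
mgh₁ = mgh₂ + ½mv² ⇒ v = √(2g(h₁−h₂)) = √(2·6.1·24.0081) = 17.1143 m/s = 38.28 mph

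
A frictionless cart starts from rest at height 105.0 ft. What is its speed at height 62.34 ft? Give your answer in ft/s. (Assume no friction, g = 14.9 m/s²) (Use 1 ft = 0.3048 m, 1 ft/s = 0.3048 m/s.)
Convert to SI: h₁−h₂ = 13.0028 m
mgh₁ = mgh₂ + ½mv² ⇒ v = √(2g(h₁−h₂)) = √(2·14.9·13.0028) = 19.6846 m/s = 64.58 ft/s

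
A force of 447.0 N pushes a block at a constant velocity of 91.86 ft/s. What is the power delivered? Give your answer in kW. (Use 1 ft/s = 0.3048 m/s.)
Convert to SI: F = 447.0 N, v = 27.9989 m/s
P = Fv = (447.0)(27.9989) = 12515.5 W = 12.52 kW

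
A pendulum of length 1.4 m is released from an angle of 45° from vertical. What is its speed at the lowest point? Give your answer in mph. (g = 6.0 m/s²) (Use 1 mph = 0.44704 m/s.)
h = L(1 − cosθ) = 1.4(1 − cos45°) = 0.410051 m
v = √(2gh) = √(2·6.0·0.410051) = 2.21824 m/s = 4.962 mph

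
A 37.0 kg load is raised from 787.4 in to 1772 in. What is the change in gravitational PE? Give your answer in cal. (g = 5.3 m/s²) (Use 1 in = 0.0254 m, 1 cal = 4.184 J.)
Convert to SI: m = 37.0 kg, Δh = 25.0088 m
ΔPE = mgΔh = (37.0)(5.3)(25.0088) = 4904.23 J = 1172 cal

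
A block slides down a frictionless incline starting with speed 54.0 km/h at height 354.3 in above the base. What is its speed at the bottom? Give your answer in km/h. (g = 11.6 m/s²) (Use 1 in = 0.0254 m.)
Convert to SI: v₀ = 15.0 m/s, h = 8.99922 m
½mv₀² + mgh = ½mv² ⇒ v = √(v₀² + 2gh) = √(15.0² + 2·11.6·8.99922) = 20.8274 m/s = 74.98 km/h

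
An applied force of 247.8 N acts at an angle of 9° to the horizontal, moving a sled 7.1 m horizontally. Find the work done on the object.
W = F·d·cosθ = (247.8)(7.1)cos(9°) = 1738 J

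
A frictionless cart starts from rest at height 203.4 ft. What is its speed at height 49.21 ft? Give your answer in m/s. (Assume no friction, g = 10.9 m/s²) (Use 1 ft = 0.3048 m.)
Convert to SI: h₁−h₂ = 46.9971 m
mgh₁ = mgh₂ + ½mv² ⇒ v = √(2g(h₁−h₂)) = √(2·10.9·46.9971) = 32.01 m/s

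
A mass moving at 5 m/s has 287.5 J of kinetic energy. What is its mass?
m = 2·KE/v² = 2·287.5/(5)² = 23.0 kg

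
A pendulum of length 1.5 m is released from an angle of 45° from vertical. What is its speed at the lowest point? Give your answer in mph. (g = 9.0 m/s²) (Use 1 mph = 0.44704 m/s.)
h = L(1 − cosθ) = 1.5(1 − cos45°) = 0.43934 m
v = √(2gh) = √(2·9.0·0.43934) = 2.81214 m/s = 6.291 mph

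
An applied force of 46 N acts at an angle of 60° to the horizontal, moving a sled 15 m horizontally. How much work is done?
W = F·d·cosθ = (46)(15)cos(60°) = 345.0 J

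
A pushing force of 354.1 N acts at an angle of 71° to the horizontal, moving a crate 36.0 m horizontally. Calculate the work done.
W = F·d·cosθ = (354.1)(36.0)cos(71°) = 4150 J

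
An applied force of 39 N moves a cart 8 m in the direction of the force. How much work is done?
W = F·d = (39)(8) = 312.0 J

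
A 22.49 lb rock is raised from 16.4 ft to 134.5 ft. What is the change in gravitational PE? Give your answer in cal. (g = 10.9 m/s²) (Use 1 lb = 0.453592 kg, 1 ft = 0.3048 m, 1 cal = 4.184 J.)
Convert to SI: m = 10.2013 kg, Δh = 35.9969 m
ΔPE = mgΔh = (10.2013)(10.9)(35.9969) = 4002.64 J = 956.7 cal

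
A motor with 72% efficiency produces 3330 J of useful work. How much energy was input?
W_in = W_out/η = 3330/0.72 = 4625 J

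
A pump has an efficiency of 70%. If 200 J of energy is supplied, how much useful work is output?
W_out = η·W_in = 0.7·200 = 140.0 J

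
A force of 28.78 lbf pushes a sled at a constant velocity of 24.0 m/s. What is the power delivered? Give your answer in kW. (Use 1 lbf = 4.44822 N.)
Convert to SI: F = 128.02 N, v = 24.0 m/s
P = Fv = (128.02)(24.0) = 3072.47 W = 3.072 kW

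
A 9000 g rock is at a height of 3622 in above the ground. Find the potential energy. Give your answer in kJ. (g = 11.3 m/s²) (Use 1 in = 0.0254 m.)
Convert to SI: m = 9.0 kg, h = 91.9988 m
PE = mgh = (9.0)(11.3)(91.9988) = 9356.28 J = 9.356 kJ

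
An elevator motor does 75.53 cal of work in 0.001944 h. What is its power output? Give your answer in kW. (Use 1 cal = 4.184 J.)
Convert to SI: W = 316.018 J, t = 6.9984 s
P = W/t = 316.018/6.9984 = 45.1557 W = 0.04516 kW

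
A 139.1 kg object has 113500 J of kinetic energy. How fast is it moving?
v = √(2·KE/m) = √(2·113500/139.1) = 40.4 m/s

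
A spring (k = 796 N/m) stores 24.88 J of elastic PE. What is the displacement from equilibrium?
x = √(2·PE/k) = √(2·24.88/796) = 0.25 m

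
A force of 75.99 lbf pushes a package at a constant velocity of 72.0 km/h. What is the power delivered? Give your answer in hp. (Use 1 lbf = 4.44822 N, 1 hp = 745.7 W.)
Convert to SI: F = 338.02 N, v = 20.0 m/s
P = Fv = (338.02)(20.0) = 6760.4 W = 9.066 hp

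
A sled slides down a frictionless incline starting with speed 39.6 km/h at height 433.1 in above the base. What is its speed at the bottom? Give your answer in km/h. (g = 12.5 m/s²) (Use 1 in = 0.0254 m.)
Convert to SI: v₀ = 11.0 m/s, h = 11.0007 m
½mv₀² + mgh = ½mv² ⇒ v = √(v₀² + 2gh) = √(11.0² + 2·12.5·11.0007) = 19.9002 m/s = 71.64 km/h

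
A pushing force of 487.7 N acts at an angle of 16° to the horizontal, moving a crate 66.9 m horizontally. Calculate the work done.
W = F·d·cosθ = (487.7)(66.9)cos(16°) = 31360 J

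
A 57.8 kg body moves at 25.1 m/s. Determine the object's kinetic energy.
KE = ½mv² = ½(57.8)(25.1)² = 18210 J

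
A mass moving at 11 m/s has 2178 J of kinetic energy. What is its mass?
m = 2·KE/v² = 2·2178/(11)² = 36.0 kg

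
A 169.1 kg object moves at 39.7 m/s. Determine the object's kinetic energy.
KE = ½mv² = ½(169.1)(39.7)² = 133300 J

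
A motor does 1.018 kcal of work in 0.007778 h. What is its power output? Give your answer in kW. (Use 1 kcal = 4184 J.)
Convert to SI: W = 4259.31 J, t = 28.0008 s
P = W/t = 4259.31/28.0008 = 152.114 W = 0.1521 kW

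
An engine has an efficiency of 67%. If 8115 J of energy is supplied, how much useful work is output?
W_out = η·W_in = 0.67·8115 = 5437.05 J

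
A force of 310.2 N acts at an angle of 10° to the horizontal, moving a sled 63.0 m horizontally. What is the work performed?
W = F·d·cosθ = (310.2)(63.0)cos(10°) = 19250 J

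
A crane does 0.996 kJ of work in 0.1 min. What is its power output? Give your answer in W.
Convert to SI: W = 996.0 J, t = 6.0 s
P = W/t = 996.0/6.0 = 166.0 W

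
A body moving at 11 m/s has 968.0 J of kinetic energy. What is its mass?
m = 2·KE/v² = 2·968.0/(11)² = 16.0 kg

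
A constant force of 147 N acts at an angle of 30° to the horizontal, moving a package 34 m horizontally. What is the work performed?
W = F·d·cosθ = (147)(34)cos(30°) = 4328 J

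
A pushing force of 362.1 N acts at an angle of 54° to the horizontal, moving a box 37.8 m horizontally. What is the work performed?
W = F·d·cosθ = (362.1)(37.8)cos(54°) = 8045 J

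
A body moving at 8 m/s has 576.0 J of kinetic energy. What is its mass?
m = 2·KE/v² = 2·576.0/(8)² = 18.0 kg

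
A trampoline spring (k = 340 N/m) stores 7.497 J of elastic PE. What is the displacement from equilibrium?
x = √(2·PE/k) = √(2·7.497/340) = 0.21 m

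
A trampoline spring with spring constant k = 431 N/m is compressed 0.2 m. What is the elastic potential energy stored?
PE = ½kx² = ½(431)(0.2)² = 8.62 J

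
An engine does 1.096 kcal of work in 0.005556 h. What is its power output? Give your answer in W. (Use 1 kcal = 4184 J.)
Convert to SI: W = 4585.66 J, t = 20.0016 s
P = W/t = 4585.66/20.0016 = 229.3 W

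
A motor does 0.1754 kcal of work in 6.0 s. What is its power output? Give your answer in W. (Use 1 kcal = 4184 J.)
Convert to SI: W = 733.874 J, t = 6.0 s
P = W/t = 733.874/6.0 = 122.3 W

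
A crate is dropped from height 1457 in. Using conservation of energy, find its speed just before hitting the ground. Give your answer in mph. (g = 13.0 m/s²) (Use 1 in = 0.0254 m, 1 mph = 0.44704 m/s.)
Convert to SI: h = 37.0078 m
mgh = ½mv² ⇒ v = √(2gh) = √(2·13.0·37.0078) = 31.0194 m/s = 69.39 mph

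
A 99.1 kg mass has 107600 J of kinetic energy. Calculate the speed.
v = √(2·KE/m) = √(2·107600/99.1) = 46.6 m/s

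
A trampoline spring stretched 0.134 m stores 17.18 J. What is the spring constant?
k = 2·PE/x² = 2·17.18/(0.134)² = 1914 N/m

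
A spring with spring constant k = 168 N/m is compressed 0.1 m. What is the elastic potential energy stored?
PE = ½kx² = ½(168)(0.1)² = 0.84 J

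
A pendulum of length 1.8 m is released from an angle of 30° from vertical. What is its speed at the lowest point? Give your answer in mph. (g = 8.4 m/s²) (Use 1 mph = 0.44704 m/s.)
h = L(1 − cosθ) = 1.8(1 − cos30°) = 0.241154 m
v = √(2gh) = √(2·8.4·0.241154) = 2.01281 m/s = 4.503 mph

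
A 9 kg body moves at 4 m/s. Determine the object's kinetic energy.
KE = ½mv² = ½(9)(4)² = 72.0 J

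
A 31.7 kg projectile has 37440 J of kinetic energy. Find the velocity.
v = √(2·KE/m) = √(2·37440/31.7) = 48.6 m/s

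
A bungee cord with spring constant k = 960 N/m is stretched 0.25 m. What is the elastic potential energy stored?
PE = ½kx² = ½(960)(0.25)² = 30.0 J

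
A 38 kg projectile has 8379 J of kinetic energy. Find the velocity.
v = √(2·KE/m) = √(2·8379/38) = 21.0 m/s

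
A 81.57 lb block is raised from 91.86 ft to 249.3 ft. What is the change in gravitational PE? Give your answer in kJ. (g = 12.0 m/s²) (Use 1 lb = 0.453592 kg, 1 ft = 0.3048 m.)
Convert to SI: m = 36.9995 kg, Δh = 47.9877 m
ΔPE = mgΔh = (36.9995)(12.0)(47.9877) = 21306.3 J = 21.31 kJ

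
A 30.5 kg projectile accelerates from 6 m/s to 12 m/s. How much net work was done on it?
W = ΔKE = ½m(v₂² − v₁²) = ½(30.5)(12² − 6²) = 1647.0 J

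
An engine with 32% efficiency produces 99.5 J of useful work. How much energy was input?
W_in = W_out/η = 99.5/0.32 = 310.9 J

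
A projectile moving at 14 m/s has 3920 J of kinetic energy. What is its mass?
m = 2·KE/v² = 2·3920/(14)² = 40.0 kg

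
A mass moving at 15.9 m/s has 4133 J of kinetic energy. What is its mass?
m = 2·KE/v² = 2·4133/(15.9)² = 32.7 kg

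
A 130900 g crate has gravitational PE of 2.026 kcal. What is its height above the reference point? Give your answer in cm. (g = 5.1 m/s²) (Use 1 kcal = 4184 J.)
Convert to SI: m = 130.9 kg, PE = 8476.78 J
h = PE/(mg) = 8476.78/(130.9·5.1) = 12.6976 m = 1270 cm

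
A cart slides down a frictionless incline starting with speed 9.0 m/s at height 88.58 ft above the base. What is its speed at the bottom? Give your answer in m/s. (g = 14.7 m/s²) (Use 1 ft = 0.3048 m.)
Convert to SI: v₀ = 9.0 m/s, h = 26.9992 m
½mv₀² + mgh = ½mv² ⇒ v = √(v₀² + 2gh) = √(9.0² + 2·14.7·26.9992) = 29.58 m/s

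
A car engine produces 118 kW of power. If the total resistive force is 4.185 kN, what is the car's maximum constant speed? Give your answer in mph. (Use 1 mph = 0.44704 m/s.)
Convert to SI: F = 4185.0 N
P = Fv ⇒ v = P/F = 118000 W/4185.0 N = 28.1959 m/s = 63.07 mph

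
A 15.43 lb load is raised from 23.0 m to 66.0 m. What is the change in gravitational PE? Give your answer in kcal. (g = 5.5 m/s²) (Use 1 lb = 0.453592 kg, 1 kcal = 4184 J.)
Convert to SI: m = 6.99892 kg, Δh = 43.0 m
ΔPE = mgΔh = (6.99892)(5.5)(43.0) = 1655.25 J = 0.3956 kcal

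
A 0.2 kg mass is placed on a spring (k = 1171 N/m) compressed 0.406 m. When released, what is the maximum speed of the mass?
½kx² = ½mv² ⇒ v = x√(k/m) = (0.406)√(1171/0.2) = 31.07 m/s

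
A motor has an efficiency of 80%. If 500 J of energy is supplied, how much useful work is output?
W_out = η·W_in = 0.8·500 = 400.0 J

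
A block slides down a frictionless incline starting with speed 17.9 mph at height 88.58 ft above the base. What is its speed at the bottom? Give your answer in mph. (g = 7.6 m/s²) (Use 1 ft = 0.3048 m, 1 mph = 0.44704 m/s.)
Convert to SI: v₀ = 8.00202 m/s, h = 26.9992 m
½mv₀² + mgh = ½mv² ⇒ v = √(v₀² + 2gh) = √(8.00202² + 2·7.6·26.9992) = 21.7812 m/s = 48.72 mph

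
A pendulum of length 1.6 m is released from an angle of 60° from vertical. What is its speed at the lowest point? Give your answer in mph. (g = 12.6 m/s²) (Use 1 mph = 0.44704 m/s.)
h = L(1 − cosθ) = 1.6(1 − cos60°) = 0.8 m
v = √(2gh) = √(2·12.6·0.8) = 4.48999 m/s = 10.04 mph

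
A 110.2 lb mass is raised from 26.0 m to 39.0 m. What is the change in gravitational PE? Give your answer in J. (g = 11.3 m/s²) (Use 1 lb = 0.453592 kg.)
Convert to SI: m = 49.9858 kg, Δh = 13.0 m
ΔPE = mgΔh = (49.9858)(11.3)(13.0) = 7343 J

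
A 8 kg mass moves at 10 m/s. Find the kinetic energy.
KE = ½mv² = ½(8)(10)² = 400.0 J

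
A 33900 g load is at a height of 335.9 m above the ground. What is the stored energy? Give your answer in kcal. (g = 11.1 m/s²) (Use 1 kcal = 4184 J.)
Convert to SI: m = 33.9 kg, h = 335.9 m
PE = mgh = (33.9)(11.1)(335.9) = 126396 J = 30.21 kcal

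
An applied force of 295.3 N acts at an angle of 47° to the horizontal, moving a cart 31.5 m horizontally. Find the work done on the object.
W = F·d·cosθ = (295.3)(31.5)cos(47°) = 6344 J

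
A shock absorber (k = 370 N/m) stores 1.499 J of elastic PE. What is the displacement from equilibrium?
x = √(2·PE/k) = √(2·1.499/370) = 0.09002 m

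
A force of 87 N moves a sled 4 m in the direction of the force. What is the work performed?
W = F·d = (87)(4) = 348.0 J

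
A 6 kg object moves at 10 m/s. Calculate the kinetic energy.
KE = ½mv² = ½(6)(10)² = 300.0 J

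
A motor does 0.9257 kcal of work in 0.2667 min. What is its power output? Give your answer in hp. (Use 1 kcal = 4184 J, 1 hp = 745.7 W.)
Convert to SI: W = 3873.13 J, t = 16.002 s
P = W/t = 3873.13/16.002 = 242.04 W = 0.3246 hp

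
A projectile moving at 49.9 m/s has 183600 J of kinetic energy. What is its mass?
m = 2·KE/v² = 2·183600/(49.9)² = 147.5 kg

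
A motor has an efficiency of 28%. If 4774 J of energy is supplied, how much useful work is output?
W_out = η·W_in = 0.28·4774 = 1336.72 J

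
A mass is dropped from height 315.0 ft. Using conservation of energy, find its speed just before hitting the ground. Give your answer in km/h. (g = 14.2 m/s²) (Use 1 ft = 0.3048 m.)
Convert to SI: h = 96.012 m
mgh = ½mv² ⇒ v = √(2gh) = √(2·14.2·96.012) = 52.2182 m/s = 188.0 km/h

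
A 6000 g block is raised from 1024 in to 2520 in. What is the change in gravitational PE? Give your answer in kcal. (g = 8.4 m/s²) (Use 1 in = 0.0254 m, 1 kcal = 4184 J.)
Convert to SI: m = 6.0 kg, Δh = 37.9984 m
ΔPE = mgΔh = (6.0)(8.4)(37.9984) = 1915.12 J = 0.4577 kcal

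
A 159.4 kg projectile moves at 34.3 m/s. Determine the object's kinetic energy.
KE = ½mv² = ½(159.4)(34.3)² = 93770 J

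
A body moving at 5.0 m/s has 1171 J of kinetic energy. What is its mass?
m = 2·KE/v² = 2·1171/(5.0)² = 93.68 kg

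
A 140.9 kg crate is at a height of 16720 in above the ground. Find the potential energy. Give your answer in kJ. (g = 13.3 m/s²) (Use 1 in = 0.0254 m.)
Convert to SI: m = 140.9 kg, h = 424.688 m
PE = mgh = (140.9)(13.3)(424.688) = 795853 J = 795.9 kJ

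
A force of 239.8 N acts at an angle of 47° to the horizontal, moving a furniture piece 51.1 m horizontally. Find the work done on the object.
W = F·d·cosθ = (239.8)(51.1)cos(47°) = 8357 J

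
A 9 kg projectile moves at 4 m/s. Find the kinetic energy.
KE = ½mv² = ½(9)(4)² = 72.0 J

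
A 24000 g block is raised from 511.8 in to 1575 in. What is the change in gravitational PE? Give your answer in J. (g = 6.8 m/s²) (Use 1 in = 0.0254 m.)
Convert to SI: m = 24.0 kg, Δh = 27.0053 m
ΔPE = mgΔh = (24.0)(6.8)(27.0053) = 4407 J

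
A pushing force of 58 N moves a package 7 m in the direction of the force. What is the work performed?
W = F·d = (58)(7) = 406.0 J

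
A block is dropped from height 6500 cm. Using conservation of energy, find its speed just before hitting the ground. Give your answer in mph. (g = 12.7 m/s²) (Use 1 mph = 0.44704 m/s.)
Convert to SI: h = 65.0 m
mgh = ½mv² ⇒ v = √(2gh) = √(2·12.7·65.0) = 40.6325 m/s = 90.89 mph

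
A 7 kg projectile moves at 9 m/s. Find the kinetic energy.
KE = ½mv² = ½(7)(9)² = 283.5 J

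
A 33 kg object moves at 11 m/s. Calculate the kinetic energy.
KE = ½mv² = ½(33)(11)² = 1996.5 J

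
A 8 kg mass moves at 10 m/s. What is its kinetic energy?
KE = ½mv² = ½(8)(10)² = 400.0 J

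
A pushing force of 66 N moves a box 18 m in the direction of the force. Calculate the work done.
W = F·d = (66)(18) = 1188 J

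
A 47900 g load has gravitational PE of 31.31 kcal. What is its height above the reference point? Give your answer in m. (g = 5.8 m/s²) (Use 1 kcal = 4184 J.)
Convert to SI: m = 47.9 kg, PE = 131001 J
h = PE/(mg) = 131001/(47.9·5.8) = 471.5 m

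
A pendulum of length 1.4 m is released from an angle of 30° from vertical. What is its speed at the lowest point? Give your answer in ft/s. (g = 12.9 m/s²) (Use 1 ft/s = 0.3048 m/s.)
h = L(1 − cosθ) = 1.4(1 − cos30°) = 0.187564 m
v = √(2gh) = √(2·12.9·0.187564) = 2.19981 m/s = 7.217 ft/s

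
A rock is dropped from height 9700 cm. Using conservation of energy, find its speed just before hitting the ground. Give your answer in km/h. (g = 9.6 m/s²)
Convert to SI: h = 97.0 m
mgh = ½mv² ⇒ v = √(2gh) = √(2·9.6·97.0) = 43.1555 m/s = 155.4 km/h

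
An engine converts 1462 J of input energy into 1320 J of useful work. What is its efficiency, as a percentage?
η = W_out/W_in = 1320/1462 = 90.29%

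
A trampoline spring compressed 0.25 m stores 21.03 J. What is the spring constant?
k = 2·PE/x² = 2·21.03/(0.25)² = 673.0 N/m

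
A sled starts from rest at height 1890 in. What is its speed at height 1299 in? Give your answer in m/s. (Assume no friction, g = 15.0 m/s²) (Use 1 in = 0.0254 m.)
Convert to SI: h₁−h₂ = 15.0114 m
mgh₁ = mgh₂ + ½mv² ⇒ v = √(2g(h₁−h₂)) = √(2·15.0·15.0114) = 21.22 m/s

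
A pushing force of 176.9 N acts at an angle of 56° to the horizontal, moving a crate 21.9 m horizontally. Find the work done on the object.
W = F·d·cosθ = (176.9)(21.9)cos(56°) = 2166 J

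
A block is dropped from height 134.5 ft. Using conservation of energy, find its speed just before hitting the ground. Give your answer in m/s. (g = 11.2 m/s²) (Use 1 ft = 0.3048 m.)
Convert to SI: h = 40.9956 m
mgh = ½mv² ⇒ v = √(2gh) = √(2·11.2·40.9956) = 30.3 m/s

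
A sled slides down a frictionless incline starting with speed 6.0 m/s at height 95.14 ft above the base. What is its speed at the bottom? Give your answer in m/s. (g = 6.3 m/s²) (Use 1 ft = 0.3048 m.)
Convert to SI: v₀ = 6.0 m/s, h = 28.9987 m
½mv₀² + mgh = ½mv² ⇒ v = √(v₀² + 2gh) = √(6.0² + 2·6.3·28.9987) = 20.03 m/s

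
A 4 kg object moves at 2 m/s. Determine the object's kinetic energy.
KE = ½mv² = ½(4)(2)² = 8.0 J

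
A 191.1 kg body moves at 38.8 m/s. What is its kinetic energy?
KE = ½mv² = ½(191.1)(38.8)² = 143800 J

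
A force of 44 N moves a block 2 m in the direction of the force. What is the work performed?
W = F·d = (44)(2) = 88.0 J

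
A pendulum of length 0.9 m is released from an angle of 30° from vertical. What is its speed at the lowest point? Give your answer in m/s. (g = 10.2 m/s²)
h = L(1 − cosθ) = 0.9(1 − cos30°) = 0.120577 m
v = √(2gh) = √(2·10.2·0.120577) = 1.568 m/s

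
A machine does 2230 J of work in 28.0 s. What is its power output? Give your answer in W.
P = W/t = 2230.0/28.0 = 79.64 W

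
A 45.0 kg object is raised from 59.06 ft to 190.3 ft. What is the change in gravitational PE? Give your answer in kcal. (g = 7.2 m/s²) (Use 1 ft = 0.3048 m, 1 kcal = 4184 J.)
Convert to SI: m = 45.0 kg, Δh = 40.002 m
ΔPE = mgΔh = (45.0)(7.2)(40.002) = 12960.6 J = 3.098 kcal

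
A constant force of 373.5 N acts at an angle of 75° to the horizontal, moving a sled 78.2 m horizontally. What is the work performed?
W = F·d·cosθ = (373.5)(78.2)cos(75°) = 7560 J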